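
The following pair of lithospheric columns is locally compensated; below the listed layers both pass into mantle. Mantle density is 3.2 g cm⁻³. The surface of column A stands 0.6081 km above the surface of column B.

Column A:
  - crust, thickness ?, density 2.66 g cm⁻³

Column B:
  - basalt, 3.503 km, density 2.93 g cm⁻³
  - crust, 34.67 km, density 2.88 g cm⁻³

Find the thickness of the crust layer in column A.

25.9 km

Take the compensation level at the base of the deeper column (depth z_c below the surface of column A) and equate Σ ρ_i t_i down to z_c; mantle fills any gap and the z_c terms cancel.
Column A: x×2.66 + (z_c − 0 − x)×3.2
Column B: 0.6081×0 + 3.503×2.93 + 34.67×2.88 + (z_c − 0.6081 − 38.173)×3.2
The z_c×3.2 term appears on both sides and cancels. Collect the known terms of each column as K = Σ(ρt)_known − 3.2 × (depth of known layers): K_A = 0 − 3.2×0 = 0; K_B = 110.11339 − 3.2×(0.6081 + 38.173) = −13.98613.
Balance: K_A − x×(3.2 − 2.66) = K_B, so x = (K_A − K_B)/(3.2 − 2.66) = 13.9861/0.54 = 25.9 km.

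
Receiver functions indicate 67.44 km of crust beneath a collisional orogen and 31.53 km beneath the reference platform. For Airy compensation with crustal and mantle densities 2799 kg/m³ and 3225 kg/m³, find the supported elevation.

4.74 km

Excess crust Δ = 67.44 km − 31.53 km = 35.91 km, split between elevation h and root r with h + r = Δ.
Airy balance ρ_c h = (ρ_m − ρ_c) r gives r = h ρ_c/(ρ_m − ρ_c), so h (1 + ρ_c/(ρ_m − ρ_c)) = Δ, i.e. h = Δ (ρ_m − ρ_c)/ρ_m.
h = 35.91 km × 426/3225 = 4.74 km.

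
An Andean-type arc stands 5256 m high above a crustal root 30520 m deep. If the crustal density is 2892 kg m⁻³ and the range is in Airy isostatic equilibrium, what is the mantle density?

3390 kg m⁻³

Airy balance: ρ_c h = (ρ_m − ρ_c) r → ρ_m = ρ_c (1 + h/r).
ρ_m = 2892 × (1 + 5256 m/30520 m) = 3390 kg m⁻³.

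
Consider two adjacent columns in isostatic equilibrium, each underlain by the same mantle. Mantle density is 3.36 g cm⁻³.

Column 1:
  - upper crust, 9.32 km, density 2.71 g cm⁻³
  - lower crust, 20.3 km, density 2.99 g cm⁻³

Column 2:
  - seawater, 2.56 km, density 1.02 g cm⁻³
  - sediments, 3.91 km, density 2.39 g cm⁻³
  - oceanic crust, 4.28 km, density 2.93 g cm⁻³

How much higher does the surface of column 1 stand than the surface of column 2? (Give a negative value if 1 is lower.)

For any compensation level in the mantle, the mantle terms cancel and isostasy reduces to e = (Σt_1 − Σt_2) − (Σ(ρt)_1 − Σ(ρt)_2) / ρ_m.
Σt_1 = 29.62 km; Σt_2 = 10.75 km; Σ(ρt)_1 = 85.9542; Σ(ρt)_2 = 24.4965 (in km·g cm⁻³).
e = (29.62 − 10.75) − (85.9542 − 24.4965) / 3.36 = 0.579 km.

0.579 km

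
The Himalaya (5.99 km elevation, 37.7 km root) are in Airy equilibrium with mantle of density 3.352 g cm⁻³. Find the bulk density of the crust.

2.89 g cm⁻³

ρ_c h = (ρ_m − ρ_c) r → ρ_c (h + r) = ρ_m r → ρ_c = ρ_m r / (h + r).
ρ_c = 3.352 × 37.7 km / (5.99 km + 37.7 km) = 2.89 g cm⁻³.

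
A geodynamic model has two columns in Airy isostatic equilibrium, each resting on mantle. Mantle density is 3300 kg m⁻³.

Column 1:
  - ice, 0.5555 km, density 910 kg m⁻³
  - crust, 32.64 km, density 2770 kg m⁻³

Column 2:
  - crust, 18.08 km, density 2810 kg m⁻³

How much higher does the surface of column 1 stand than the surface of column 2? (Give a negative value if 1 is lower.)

For any compensation level in the mantle, the mantle terms cancel and isostasy reduces to e = (Σt_1 − Σt_2) − (Σ(ρt)_1 − Σ(ρt)_2) / ρ_m.
Σt_1 = 33.1955 km; Σt_2 = 18.08 km; Σ(ρt)_1 = 90918.305; Σ(ρt)_2 = 50804.8 (in km·kg m⁻³).
e = (33.1955 − 18.08) − (90918.305 − 50804.8) / 3300 = 2.96 km.

2.96 km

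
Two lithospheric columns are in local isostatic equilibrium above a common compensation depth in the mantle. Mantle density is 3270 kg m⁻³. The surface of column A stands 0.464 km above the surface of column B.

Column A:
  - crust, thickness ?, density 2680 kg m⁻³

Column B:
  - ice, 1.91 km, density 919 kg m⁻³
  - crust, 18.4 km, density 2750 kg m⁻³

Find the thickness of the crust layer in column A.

Take the compensation level at the base of the deeper column (depth z_c below the surface of column A) and equate Σ ρ_i t_i down to z_c; mantle fills any gap and the z_c terms cancel.
Column A: x×2680 + (z_c − 0 − x)×3270
Column B: 0.464×0 + 1.91×919 + 18.4×2750 + (z_c − 0.464 − 20.31)×3270
The z_c×3270 term appears on both sides and cancels. Collect the known terms of each column as K = Σ(ρt)_known − 3270 × (depth of known layers): K_A = 0 − 3270×0 = 0; K_B = 52355.29 − 3270×(0.464 + 20.31) = −15575.69.
Balance: K_A − x×(3270 − 2680) = K_B, so x = (K_A − K_B)/(3270 − 2680) = 15575.7/590 = 26.4 km.

26.4 km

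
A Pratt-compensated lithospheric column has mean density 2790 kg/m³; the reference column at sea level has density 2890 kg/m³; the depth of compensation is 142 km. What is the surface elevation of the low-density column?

ρ_ref D = ρ (D + h) → h = D (ρ_ref − ρ)/ρ.
h = 142 km × (2890 − 2790)/2790 = 5.09 km.

5.09 km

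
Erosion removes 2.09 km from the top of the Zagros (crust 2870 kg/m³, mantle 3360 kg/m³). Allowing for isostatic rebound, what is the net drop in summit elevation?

0.305 km

Rebound u = e ρ_c/ρ_m = 2.09 km × 2870/3360 = 1.785 km.
Net surface drop = e − u = 2.09 km − 1.785 km = e (ρ_m − ρ_c)/ρ_m = 0.305 km.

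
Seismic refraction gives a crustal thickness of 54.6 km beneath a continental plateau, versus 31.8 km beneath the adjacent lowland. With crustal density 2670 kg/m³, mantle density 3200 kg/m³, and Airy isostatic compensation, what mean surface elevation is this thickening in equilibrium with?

3.78 km

Excess crust Δ = 54.6 km − 31.8 km = 22.8 km, split between elevation h and root r with h + r = Δ.
Airy balance ρ_c h = (ρ_m − ρ_c) r gives r = h ρ_c/(ρ_m − ρ_c), so h (1 + ρ_c/(ρ_m − ρ_c)) = Δ, i.e. h = Δ (ρ_m − ρ_c)/ρ_m.
h = 22.8 km × 530/3200 = 3.78 km.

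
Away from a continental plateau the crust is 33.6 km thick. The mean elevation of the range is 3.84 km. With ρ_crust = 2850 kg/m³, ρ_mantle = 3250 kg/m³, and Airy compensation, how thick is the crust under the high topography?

Root depth r = h ρ_c / (ρ_m − ρ_c) = 3.84 km × 2850 / 400 = 27.36 km.
Total thickness = T + h + r = 33.6 km + 3.84 km + 27.36 km = 64.8 km.

64.8 km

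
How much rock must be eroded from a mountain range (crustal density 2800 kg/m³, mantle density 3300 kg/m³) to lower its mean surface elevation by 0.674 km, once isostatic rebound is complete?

4.45 km

Net drop Δ = e − u = e − e ρ_c/ρ_m = e (ρ_m − ρ_c)/ρ_m.
e = Δ ρ_m/(ρ_m − ρ_c) = 0.674 km × 3300/500 = 4.45 km.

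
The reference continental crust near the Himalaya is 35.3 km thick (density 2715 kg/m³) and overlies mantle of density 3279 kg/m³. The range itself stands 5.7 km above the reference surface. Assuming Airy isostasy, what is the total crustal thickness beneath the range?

Root depth r = h ρ_c / (ρ_m − ρ_c) = 5.7 km × 2715 / 564 = 27.44 km.
Total thickness = T + h + r = 35.3 km + 5.7 km + 27.44 km = 68.4 km.

68.4 km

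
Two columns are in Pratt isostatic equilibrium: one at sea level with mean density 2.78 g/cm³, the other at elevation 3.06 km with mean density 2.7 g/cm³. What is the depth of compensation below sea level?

ρ_ref D = ρ (D + h) → D (ρ_ref − ρ) = ρ h.
D = ρ h/(ρ_ref − ρ) = 2.7 × 3.06 km/(2.78 − 2.7) = 103 km.

103 km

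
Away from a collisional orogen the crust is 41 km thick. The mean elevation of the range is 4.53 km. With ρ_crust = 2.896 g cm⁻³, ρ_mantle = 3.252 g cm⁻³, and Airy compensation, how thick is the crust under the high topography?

Root depth r = h ρ_c / (ρ_m − ρ_c) = 4.53 km × 2.896 / 0.356 = 36.85 km.
Total thickness = T + h + r = 41 km + 4.53 km + 36.85 km = 82.4 km.

82.4 km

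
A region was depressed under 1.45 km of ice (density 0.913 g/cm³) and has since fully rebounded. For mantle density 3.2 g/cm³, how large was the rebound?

0.414 km

Removing the load lets mantle flow back in; uplift u satisfies ρ_ice t = ρ_m u.
u = t ρ_ice/ρ_m = 1.45 km × 0.913/3.2 = 0.414 km.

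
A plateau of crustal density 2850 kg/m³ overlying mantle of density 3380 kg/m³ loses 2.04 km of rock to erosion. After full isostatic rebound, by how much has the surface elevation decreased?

0.32 km

Rebound u = e ρ_c/ρ_m = 2.04 km × 2850/3380 = 1.72 km.
Net surface drop = e − u = 2.04 km − 1.72 km = e (ρ_m − ρ_c)/ρ_m = 0.32 km.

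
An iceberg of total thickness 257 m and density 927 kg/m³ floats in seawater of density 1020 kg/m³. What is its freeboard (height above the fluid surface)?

Floating equilibrium: submerged depth d = t ρ_obj/ρ_fluid = 257 m × 927/1020 = 233.6 m.
Freeboard = t − d = 257 m − 233.6 m = 23.4 m.

23.4 m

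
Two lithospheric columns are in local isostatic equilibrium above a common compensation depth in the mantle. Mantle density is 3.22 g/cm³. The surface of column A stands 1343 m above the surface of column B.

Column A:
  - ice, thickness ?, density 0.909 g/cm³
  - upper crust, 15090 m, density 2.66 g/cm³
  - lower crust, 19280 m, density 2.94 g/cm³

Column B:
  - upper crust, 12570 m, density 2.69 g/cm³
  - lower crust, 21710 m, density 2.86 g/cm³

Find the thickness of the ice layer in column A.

2140 m

Take the compensation level at the base of the deeper column (depth z_c below the surface of column A) and equate Σ ρ_i t_i down to z_c; mantle fills any gap and the z_c terms cancel.
Column A: x×0.909 + 15090×2.66 + 19280×2.94 + (z_c − 34370 − x)×3.22
Column B: 1343×0 + 12570×2.69 + 21710×2.86 + (z_c − 1343 − 34280)×3.22
The z_c×3.22 term appears on both sides and cancels. Collect the known terms of each column as K = Σ(ρt)_known − 3.22 × (depth of known layers): K_A = 96822.6 − 3.22×34370 = −13848.8; K_B = 95903.9 − 3.22×(1343 + 34280) = −18802.16.
Balance: K_A − x×(3.22 − 0.909) = K_B, so x = (K_A − K_B)/(3.22 − 0.909) = 4953.36/2.311 = 2140 m.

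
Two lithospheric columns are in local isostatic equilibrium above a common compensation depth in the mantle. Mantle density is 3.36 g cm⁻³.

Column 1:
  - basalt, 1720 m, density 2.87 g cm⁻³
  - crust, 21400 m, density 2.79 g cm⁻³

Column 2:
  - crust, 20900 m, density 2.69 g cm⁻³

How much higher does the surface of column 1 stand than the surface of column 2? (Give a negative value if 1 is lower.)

For any compensation level in the mantle, the mantle terms cancel and isostasy reduces to e = (Σt_1 − Σt_2) − (Σ(ρt)_1 − Σ(ρt)_2) / ρ_m.
Σt_1 = 23120 m; Σt_2 = 20900 m; Σ(ρt)_1 = 64642.4; Σ(ρt)_2 = 56221 (in m·g cm⁻³).
e = (23120 − 20900) − (64642.4 − 56221) / 3.36 = −286 m.

−286 m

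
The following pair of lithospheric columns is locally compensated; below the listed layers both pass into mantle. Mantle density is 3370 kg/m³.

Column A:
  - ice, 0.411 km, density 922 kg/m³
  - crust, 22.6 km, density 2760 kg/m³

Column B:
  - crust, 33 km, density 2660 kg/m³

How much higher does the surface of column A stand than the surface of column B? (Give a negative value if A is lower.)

−2.56 km

For any compensation level in the mantle, the mantle terms cancel and isostasy reduces to e = (Σt_A − Σt_B) − (Σ(ρt)_A − Σ(ρt)_B) / ρ_m.
Σt_A = 23.011 km; Σt_B = 33 km; Σ(ρt)_A = 62754.942; Σ(ρt)_B = 87780 (in km·kg/m³).
e = (23.011 − 33) − (62754.942 − 87780) / 3370 = −2.56 km.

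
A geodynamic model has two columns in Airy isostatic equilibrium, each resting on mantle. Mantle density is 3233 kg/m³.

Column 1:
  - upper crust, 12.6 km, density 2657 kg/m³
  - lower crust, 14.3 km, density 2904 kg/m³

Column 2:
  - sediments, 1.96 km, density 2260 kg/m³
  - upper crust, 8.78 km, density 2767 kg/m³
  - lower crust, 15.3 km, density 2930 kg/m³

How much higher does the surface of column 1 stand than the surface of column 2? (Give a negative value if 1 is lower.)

For any compensation level in the mantle, the mantle terms cancel and isostasy reduces to e = (Σt_1 − Σt_2) − (Σ(ρt)_1 − Σ(ρt)_2) / ρ_m.
Σt_1 = 26.9 km; Σt_2 = 26.04 km; Σ(ρt)_1 = 75005.4; Σ(ρt)_2 = 73552.86 (in km·kg/m³).
e = (26.9 − 26.04) − (75005.4 − 73552.86) / 3233 = 0.411 km.

0.411 km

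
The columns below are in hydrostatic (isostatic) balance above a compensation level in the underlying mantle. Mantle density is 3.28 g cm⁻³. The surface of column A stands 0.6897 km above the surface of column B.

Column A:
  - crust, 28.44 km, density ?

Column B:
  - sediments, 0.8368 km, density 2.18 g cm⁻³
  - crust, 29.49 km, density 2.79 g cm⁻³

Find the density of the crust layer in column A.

2.66 g cm⁻³

Take the compensation level at the base of the deeper column (depth z_c below the surface of column A) and equate Σ ρ_i t_i down to z_c; mantle fills any gap and the z_c terms cancel.
Column A: 28.44×ρ + (z_c − 28.44)×3.28
Column B: 0.6897×0 + 0.8368×2.18 + 29.49×2.79 + (z_c − 0.6897 − 30.3268)×3.28
The z_c×3.28 term appears on both sides and cancels. Collect the known terms of each column as K = Σ(ρt)_known − 3.28 × (depth of known layers): K_A = 0 − 3.28×28.44 = −93.2832; K_B = 84.101324 − 3.28×(0.6897 + 30.3268) = −17.632796.
Balance: K_A + 28.44×ρ = K_B, so ρ = (K_B − K_A)/28.44 = 75.6504/28.44 = 2.66 g cm⁻³.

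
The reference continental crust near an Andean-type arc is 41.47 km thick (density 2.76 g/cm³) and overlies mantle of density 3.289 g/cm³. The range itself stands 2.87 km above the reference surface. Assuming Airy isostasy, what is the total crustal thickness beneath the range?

Root depth r = h ρ_c / (ρ_m − ρ_c) = 2.87 km × 2.76 / 0.529 = 14.97 km.
Total thickness = T + h + r = 41.47 km + 2.87 km + 14.97 km = 59.3 km.

59.3 km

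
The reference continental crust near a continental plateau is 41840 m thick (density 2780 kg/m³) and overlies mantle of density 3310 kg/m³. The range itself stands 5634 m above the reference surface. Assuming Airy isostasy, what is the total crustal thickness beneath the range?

Root depth r = h ρ_c / (ρ_m − ρ_c) = 5634 m × 2780 / 530 = 29550 m.
Total thickness = T + h + r = 41840 m + 5634 m + 29550 m = 77000 m.

77000 m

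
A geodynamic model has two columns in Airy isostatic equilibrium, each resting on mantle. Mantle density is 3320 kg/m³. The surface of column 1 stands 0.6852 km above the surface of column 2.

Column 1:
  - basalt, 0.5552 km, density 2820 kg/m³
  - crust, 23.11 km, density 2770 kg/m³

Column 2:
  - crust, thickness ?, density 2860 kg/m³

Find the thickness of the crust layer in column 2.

Take the compensation level at the base of the deeper column (depth z_c below the surface of column 1) and equate Σ ρ_i t_i down to z_c; mantle fills any gap and the z_c terms cancel.
Column 1: 0.5552×2820 + 23.11×2770 + (z_c − 23.6652)×3320
Column 2: 0.6852×0 + x×2860 + (z_c − 0.6852 − 0 − x)×3320
The z_c×3320 term appears on both sides and cancels. Collect the known terms of each column as K = Σ(ρt)_known − 3320 × (depth of known layers): K_1 = 65580.364 − 3320×23.6652 = −12988.1; K_2 = 0 − 3320×(0.6852 + 0) = −2274.864.
Balance: K_1 = K_2 − x×(3320 − 2860), so x = (K_2 − K_1)/(3320 − 2860) = 10713.2/460 = 23.3 km.

23.3 km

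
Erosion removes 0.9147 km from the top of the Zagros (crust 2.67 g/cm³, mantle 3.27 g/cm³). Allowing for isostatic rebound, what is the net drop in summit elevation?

0.168 km

Rebound u = e ρ_c/ρ_m = 0.9147 km × 2.67/3.27 = 0.7469 km.
Net surface drop = e − u = 0.9147 km − 0.7469 km = e (ρ_m − ρ_c)/ρ_m = 0.168 km.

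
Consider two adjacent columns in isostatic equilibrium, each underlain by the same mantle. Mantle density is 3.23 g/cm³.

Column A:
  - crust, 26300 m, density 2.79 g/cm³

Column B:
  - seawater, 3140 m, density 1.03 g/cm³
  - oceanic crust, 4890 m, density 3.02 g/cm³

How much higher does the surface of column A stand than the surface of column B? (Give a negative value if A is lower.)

For any compensation level in the mantle, the mantle terms cancel and isostasy reduces to e = (Σt_A − Σt_B) − (Σ(ρt)_A − Σ(ρt)_B) / ρ_m.
Σt_A = 26300 m; Σt_B = 8030 m; Σ(ρt)_A = 73377; Σ(ρt)_B = 18002 (in m·g/cm³).
e = (26300 − 8030) − (73377 − 18002) / 3.23 = 1130 m.

1130 m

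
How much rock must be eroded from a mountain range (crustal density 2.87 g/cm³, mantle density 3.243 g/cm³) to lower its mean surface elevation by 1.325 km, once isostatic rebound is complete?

11.5 km

Net drop Δ = e − u = e − e ρ_c/ρ_m = e (ρ_m − ρ_c)/ρ_m.
e = Δ ρ_m/(ρ_m − ρ_c) = 1.325 km × 3.243/0.373 = 11.5 km.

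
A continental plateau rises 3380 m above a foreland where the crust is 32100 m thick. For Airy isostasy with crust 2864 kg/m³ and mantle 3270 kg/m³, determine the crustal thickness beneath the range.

Root depth r = h ρ_c / (ρ_m − ρ_c) = 3380 m × 2864 / 406 = 23840 m.
Total thickness = T + h + r = 32100 m + 3380 m + 23840 m = 59300 m.

59300 m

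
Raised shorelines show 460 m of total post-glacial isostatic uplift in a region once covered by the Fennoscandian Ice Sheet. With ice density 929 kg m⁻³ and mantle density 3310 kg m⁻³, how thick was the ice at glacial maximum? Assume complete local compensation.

u = t ρ_ice/ρ_m → t = u ρ_m/ρ_ice = 460 m × 3310/929 = 1640 m.

1640 m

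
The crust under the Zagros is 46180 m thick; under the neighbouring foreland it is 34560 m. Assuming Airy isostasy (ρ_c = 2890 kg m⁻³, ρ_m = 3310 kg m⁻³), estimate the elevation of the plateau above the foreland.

1470 m

Excess crust Δ = 46180 m − 34560 m = 11620 m, split between elevation h and root r with h + r = Δ.
Airy balance ρ_c h = (ρ_m − ρ_c) r gives r = h ρ_c/(ρ_m − ρ_c), so h (1 + ρ_c/(ρ_m − ρ_c)) = Δ, i.e. h = Δ (ρ_m − ρ_c)/ρ_m.
h = 11620 m × 420/3310 = 1470 m.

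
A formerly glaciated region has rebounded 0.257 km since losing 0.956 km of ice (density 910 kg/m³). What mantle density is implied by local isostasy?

ρ_m = ρ_ice t / u = 910 × 0.956 km/0.257 km = 3390 kg/m³.

3390 kg/m³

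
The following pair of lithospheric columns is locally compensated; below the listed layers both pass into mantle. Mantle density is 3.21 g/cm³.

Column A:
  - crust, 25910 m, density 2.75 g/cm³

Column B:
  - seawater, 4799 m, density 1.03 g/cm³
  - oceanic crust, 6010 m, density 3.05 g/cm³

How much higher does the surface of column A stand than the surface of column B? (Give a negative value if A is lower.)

For any compensation level in the mantle, the mantle terms cancel and isostasy reduces to e = (Σt_A − Σt_B) − (Σ(ρt)_A − Σ(ρt)_B) / ρ_m.
Σt_A = 25910 m; Σt_B = 10809 m; Σ(ρt)_A = 71252.5; Σ(ρt)_B = 23273.47 (in m·g/cm³).
e = (25910 − 10809) − (71252.5 − 23273.47) / 3.21 = 154 m.

154 m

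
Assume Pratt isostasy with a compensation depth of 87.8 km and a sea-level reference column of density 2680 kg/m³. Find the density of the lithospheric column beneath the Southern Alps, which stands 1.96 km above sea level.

2620 kg/m³

Pratt balance: ρ_ref D = ρ (D + h).
ρ = ρ_ref D/(D + h) = 2680 × 87.8 km/(87.8 km + 1.96 km) = 2620 kg/m³.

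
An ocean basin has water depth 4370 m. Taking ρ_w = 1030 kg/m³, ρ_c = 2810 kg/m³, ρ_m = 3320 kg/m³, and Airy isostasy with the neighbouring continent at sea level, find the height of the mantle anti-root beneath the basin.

15300 m

In Airy isostatic equilibrium: replacing crust with seawater at the top is compensated by replacing crust with mantle at the base: d (ρ_c − ρ_w) = a (ρ_m − ρ_c).
a = d (ρ_c − ρ_w)/(ρ_m − ρ_c) = 4370 m × 1780/510 = 15300 m.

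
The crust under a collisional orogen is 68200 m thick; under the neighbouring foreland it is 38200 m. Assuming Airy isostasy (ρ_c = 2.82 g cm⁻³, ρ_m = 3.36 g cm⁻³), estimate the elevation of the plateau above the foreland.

4820 m

Excess crust Δ = 68200 m − 38200 m = 30000 m, split between elevation h and root r with h + r = Δ.
Airy balance ρ_c h = (ρ_m − ρ_c) r gives r = h ρ_c/(ρ_m − ρ_c), so h (1 + ρ_c/(ρ_m − ρ_c)) = Δ, i.e. h = Δ (ρ_m − ρ_c)/ρ_m.
h = 30000 m × 0.54/3.36 = 4820 m.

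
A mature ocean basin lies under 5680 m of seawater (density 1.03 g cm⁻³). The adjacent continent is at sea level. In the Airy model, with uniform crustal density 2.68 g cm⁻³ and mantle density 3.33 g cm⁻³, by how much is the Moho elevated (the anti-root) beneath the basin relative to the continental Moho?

By Archimedes' principle applied to the lithosphere: replacing crust with seawater at the top is compensated by replacing crust with mantle at the base: d (ρ_c − ρ_w) = a (ρ_m − ρ_c).
a = d (ρ_c − ρ_w)/(ρ_m − ρ_c) = 5680 m × 1.65/0.65 = 14400 m.

14400 m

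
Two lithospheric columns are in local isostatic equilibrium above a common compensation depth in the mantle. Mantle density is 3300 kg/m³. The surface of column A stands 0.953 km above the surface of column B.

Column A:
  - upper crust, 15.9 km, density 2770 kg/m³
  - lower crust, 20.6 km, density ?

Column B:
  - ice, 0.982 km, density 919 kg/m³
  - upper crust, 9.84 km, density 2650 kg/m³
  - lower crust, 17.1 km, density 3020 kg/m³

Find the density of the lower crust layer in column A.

2900 kg/m³

Take the compensation level at the base of the deeper column (depth z_c below the surface of column A) and equate Σ ρ_i t_i down to z_c; mantle fills any gap and the z_c terms cancel.
Column A: 15.9×2770 + 20.6×ρ + (z_c − 36.5)×3300
Column B: 0.953×0 + 0.982×919 + 9.84×2650 + 17.1×3020 + (z_c − 0.953 − 27.922)×3300
The z_c×3300 term appears on both sides and cancels. Collect the known terms of each column as K = Σ(ρt)_known − 3300 × (depth of known layers): K_A = 44043 − 3300×36.5 = −76407; K_B = 78620.458 − 3300×(0.953 + 27.922) = −16667.042.
Balance: K_A + 20.6×ρ = K_B, so ρ = (K_B − K_A)/20.6 = 59740/20.6 = 2900 kg/m³.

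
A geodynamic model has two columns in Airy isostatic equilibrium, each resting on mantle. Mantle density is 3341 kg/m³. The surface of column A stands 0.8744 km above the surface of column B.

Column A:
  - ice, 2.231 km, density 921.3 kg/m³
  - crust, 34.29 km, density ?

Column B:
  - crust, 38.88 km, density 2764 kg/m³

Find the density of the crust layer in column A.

Take the compensation level at the base of the deeper column (depth z_c below the surface of column A) and equate Σ ρ_i t_i down to z_c; mantle fills any gap and the z_c terms cancel.
Column A: 2.231×921.3 + 34.29×ρ + (z_c − 36.521)×3341
Column B: 0.8744×0 + 38.88×2764 + (z_c − 0.8744 − 38.88)×3341
The z_c×3341 term appears on both sides and cancels. Collect the known terms of each column as K = Σ(ρt)_known − 3341 × (depth of known layers): K_A = 2055.4203 − 3341×36.521 = −119961.241; K_B = 107464.32 − 3341×(0.8744 + 38.88) = −25355.1304.
Balance: K_A + 34.29×ρ = K_B, so ρ = (K_B − K_A)/34.29 = 94606.1/34.29 = 2760 kg/m³.

2760 kg/m³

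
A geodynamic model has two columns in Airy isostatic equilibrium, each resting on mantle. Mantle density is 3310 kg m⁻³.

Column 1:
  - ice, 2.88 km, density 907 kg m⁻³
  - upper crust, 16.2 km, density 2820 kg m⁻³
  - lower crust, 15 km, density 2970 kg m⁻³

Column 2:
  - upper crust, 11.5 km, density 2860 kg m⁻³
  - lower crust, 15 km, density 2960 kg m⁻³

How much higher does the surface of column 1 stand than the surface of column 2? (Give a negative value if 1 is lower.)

2.88 km

For any compensation level in the mantle, the mantle terms cancel and isostasy reduces to e = (Σt_1 − Σt_2) − (Σ(ρt)_1 − Σ(ρt)_2) / ρ_m.
Σt_1 = 34.08 km; Σt_2 = 26.5 km; Σ(ρt)_1 = 92846.16; Σ(ρt)_2 = 77290 (in km·kg m⁻³).
e = (34.08 − 26.5) − (92846.16 − 77290) / 3310 = 2.88 km.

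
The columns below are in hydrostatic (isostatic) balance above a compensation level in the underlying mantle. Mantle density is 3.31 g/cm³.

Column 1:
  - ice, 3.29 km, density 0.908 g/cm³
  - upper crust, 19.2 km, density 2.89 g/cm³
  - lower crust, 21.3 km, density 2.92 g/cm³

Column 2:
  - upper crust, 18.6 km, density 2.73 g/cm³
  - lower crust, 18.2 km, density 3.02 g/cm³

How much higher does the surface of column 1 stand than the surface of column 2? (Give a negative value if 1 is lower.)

2.48 km

For any compensation level in the mantle, the mantle terms cancel and isostasy reduces to e = (Σt_1 − Σt_2) − (Σ(ρt)_1 − Σ(ρt)_2) / ρ_m.
Σt_1 = 43.79 km; Σt_2 = 36.8 km; Σ(ρt)_1 = 120.67132; Σ(ρt)_2 = 105.742 (in km·g/cm³).
e = (43.79 − 36.8) − (120.67132 − 105.742) / 3.31 = 2.48 km.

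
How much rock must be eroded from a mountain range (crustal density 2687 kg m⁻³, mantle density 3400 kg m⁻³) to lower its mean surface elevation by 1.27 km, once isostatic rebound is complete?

Net drop Δ = e − u = e − e ρ_c/ρ_m = e (ρ_m − ρ_c)/ρ_m.
e = Δ ρ_m/(ρ_m − ρ_c) = 1.27 km × 3400/713 = 6.06 km.

6.06 km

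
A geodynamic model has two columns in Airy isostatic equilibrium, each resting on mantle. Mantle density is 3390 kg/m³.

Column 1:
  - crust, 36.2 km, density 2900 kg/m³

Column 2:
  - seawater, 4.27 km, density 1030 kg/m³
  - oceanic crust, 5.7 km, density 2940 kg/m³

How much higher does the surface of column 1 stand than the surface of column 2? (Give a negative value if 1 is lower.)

For any compensation level in the mantle, the mantle terms cancel and isostasy reduces to e = (Σt_1 − Σt_2) − (Σ(ρt)_1 − Σ(ρt)_2) / ρ_m.
Σt_1 = 36.2 km; Σt_2 = 9.97 km; Σ(ρt)_1 = 104980; Σ(ρt)_2 = 21156.1 (in km·kg/m³).
e = (36.2 − 9.97) − (104980 − 21156.1) / 3390 = 1.5 km.

1.5 km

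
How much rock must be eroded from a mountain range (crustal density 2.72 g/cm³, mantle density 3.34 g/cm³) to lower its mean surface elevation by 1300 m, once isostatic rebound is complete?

7000 m

Net drop Δ = e − u = e − e ρ_c/ρ_m = e (ρ_m − ρ_c)/ρ_m.
e = Δ ρ_m/(ρ_m − ρ_c) = 1300 m × 3.34/0.62 = 7000 m.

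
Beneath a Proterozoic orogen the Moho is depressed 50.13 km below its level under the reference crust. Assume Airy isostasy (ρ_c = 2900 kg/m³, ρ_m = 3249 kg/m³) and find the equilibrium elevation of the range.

Isostatic balance requires: ρ_c h = (ρ_m − ρ_c) r.
h = r (ρ_m − ρ_c) / ρ_c = 50.13 km × (3249 − 2900) / 2900 = 6.03 km.

6.03 km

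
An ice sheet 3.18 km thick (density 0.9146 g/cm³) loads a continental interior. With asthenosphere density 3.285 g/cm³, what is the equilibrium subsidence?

Isostatic balance requires: the ice load ρ_ice t is balanced by mantle displaced below, ρ_m s.
s = t ρ_ice / ρ_m = 3.18 km × 0.9146/3.285 = 0.885 km.

0.885 km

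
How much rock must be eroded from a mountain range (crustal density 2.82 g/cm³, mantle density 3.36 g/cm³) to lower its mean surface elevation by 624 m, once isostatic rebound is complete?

3880 m

Net drop Δ = e − u = e − e ρ_c/ρ_m = e (ρ_m − ρ_c)/ρ_m.
e = Δ ρ_m/(ρ_m − ρ_c) = 624 m × 3.36/0.54 = 3880 m.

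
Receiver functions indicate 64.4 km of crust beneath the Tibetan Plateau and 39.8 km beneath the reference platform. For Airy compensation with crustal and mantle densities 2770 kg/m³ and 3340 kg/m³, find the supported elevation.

4.2 km

Excess crust Δ = 64.4 km − 39.8 km = 24.6 km, split between elevation h and root r with h + r = Δ.
Airy balance ρ_c h = (ρ_m − ρ_c) r gives r = h ρ_c/(ρ_m − ρ_c), so h (1 + ρ_c/(ρ_m − ρ_c)) = Δ, i.e. h = Δ (ρ_m − ρ_c)/ρ_m.
h = 24.6 km × 570/3340 = 4.2 km.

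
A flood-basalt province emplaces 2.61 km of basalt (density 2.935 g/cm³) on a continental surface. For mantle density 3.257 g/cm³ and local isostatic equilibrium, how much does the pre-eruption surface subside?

2.35 km

Subaerial loading: s = t ρ_load / ρ_m.
s = 2.61 km × 2.935/3.257 = 2.35 km.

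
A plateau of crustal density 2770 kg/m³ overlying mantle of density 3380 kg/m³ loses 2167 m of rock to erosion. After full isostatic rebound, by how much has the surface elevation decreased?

Rebound u = e ρ_c/ρ_m = 2167 m × 2770/3380 = 1776 m.
Net surface drop = e − u = 2167 m − 1776 m = e (ρ_m − ρ_c)/ρ_m = 391 m.

391 m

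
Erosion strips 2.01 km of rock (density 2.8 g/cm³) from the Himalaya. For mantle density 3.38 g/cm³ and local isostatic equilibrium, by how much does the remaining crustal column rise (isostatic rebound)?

1.67 km

Unloading: uplift u = e ρ_c/ρ_m = 2.01 km × 2.8/3.38 = 1.67 km.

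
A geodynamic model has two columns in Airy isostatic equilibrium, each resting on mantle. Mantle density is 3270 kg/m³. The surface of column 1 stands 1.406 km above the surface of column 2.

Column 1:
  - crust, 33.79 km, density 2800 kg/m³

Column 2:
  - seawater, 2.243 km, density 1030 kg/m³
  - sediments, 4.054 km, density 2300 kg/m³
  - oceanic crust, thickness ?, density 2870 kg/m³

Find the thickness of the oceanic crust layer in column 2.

5.82 km

Take the compensation level at the base of the deeper column (depth z_c below the surface of column 1) and equate Σ ρ_i t_i down to z_c; mantle fills any gap and the z_c terms cancel.
Column 1: 33.79×2800 + (z_c − 33.79)×3270
Column 2: 1.406×0 + 2.243×1030 + 4.054×2300 + x×2870 + (z_c − 1.406 − 6.297 − x)×3270
The z_c×3270 term appears on both sides and cancels. Collect the known terms of each column as K = Σ(ρt)_known − 3270 × (depth of known layers): K_1 = 94612 − 3270×33.79 = −15881.3; K_2 = 11634.49 − 3270×(1.406 + 6.297) = −13554.32.
Balance: K_1 = K_2 − x×(3270 − 2870), so x = (K_2 − K_1)/(3270 − 2870) = 2326.98/400 = 5.82 km.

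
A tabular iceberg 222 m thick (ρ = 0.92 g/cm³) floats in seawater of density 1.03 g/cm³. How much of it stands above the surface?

23.7 m

Floating equilibrium: submerged depth d = t ρ_obj/ρ_fluid = 222 m × 0.92/1.03 = 198.3 m.
Freeboard = t − d = 222 m − 198.3 m = 23.7 m.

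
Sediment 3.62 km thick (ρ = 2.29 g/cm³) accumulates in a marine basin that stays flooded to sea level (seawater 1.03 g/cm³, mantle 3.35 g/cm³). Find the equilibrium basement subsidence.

Submarine loading: the sediment displaces seawater, and the subsidence is in turn flooded, so s (ρ_m − ρ_w) = t (ρ_sed − ρ_w).
s = 3.62 km × (2.29 − 1.03) / (3.35 − 1.03) = 1.97 km.

1.97 km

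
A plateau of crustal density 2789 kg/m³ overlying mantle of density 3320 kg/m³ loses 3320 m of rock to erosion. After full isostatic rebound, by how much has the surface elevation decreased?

Rebound u = e ρ_c/ρ_m = 3320 m × 2789/3320 = 2789 m.
Net surface drop = e − u = 3320 m − 2789 m = e (ρ_m − ρ_c)/ρ_m = 531 m.

531 m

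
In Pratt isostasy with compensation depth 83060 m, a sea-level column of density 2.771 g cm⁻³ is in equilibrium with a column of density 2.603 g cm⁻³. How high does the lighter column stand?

ρ_ref D = ρ (D + h) → h = D (ρ_ref − ρ)/ρ.
h = 83060 m × (2.771 − 2.603)/2.603 = 5360 m.

5360 m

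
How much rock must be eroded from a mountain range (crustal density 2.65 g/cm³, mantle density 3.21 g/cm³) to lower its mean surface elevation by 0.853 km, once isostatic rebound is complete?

4.89 km

Net drop Δ = e − u = e − e ρ_c/ρ_m = e (ρ_m − ρ_c)/ρ_m.
e = Δ ρ_m/(ρ_m − ρ_c) = 0.853 km × 3.21/0.56 = 4.89 km.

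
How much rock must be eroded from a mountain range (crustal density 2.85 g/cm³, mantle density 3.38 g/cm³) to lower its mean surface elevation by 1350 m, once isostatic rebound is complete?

Net drop Δ = e − u = e − e ρ_c/ρ_m = e (ρ_m − ρ_c)/ρ_m.
e = Δ ρ_m/(ρ_m − ρ_c) = 1350 m × 3.38/0.53 = 8610 m.

8610 m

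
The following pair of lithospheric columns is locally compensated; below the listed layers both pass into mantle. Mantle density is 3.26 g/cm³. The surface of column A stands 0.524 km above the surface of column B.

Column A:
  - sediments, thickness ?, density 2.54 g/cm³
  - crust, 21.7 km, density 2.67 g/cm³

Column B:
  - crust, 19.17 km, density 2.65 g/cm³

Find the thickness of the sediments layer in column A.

0.832 km

Take the compensation level at the base of the deeper column (depth z_c below the surface of column A) and equate Σ ρ_i t_i down to z_c; mantle fills any gap and the z_c terms cancel.
Column A: x×2.54 + 21.7×2.67 + (z_c − 21.7 − x)×3.26
Column B: 0.524×0 + 19.17×2.65 + (z_c − 0.524 − 19.17)×3.26
The z_c×3.26 term appears on both sides and cancels. Collect the known terms of each column as K = Σ(ρt)_known − 3.26 × (depth of known layers): K_A = 57.939 − 3.26×21.7 = −12.803; K_B = 50.8005 − 3.26×(0.524 + 19.17) = −13.40194.
Balance: K_A − x×(3.26 − 2.54) = K_B, so x = (K_A − K_B)/(3.26 − 2.54) = 0.59894/0.72 = 0.832 km.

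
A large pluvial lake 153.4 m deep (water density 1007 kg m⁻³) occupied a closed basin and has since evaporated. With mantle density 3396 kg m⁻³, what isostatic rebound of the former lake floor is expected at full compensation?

45.5 m

u = d ρ_w/ρ_m = 153.4 m × 1007/3396 = 45.5 m.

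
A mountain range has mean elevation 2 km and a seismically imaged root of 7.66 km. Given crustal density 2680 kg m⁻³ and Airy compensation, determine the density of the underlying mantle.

3380 kg m⁻³

Airy balance: ρ_c h = (ρ_m − ρ_c) r → ρ_m = ρ_c (1 + h/r).
ρ_m = 2680 × (1 + 2 km/7.66 km) = 3380 kg m⁻³.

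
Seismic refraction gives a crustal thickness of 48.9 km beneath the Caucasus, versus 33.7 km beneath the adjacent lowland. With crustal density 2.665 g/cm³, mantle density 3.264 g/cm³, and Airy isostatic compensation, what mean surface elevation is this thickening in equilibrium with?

2.79 km

Excess crust Δ = 48.9 km − 33.7 km = 15.2 km, split between elevation h and root r with h + r = Δ.
Airy balance ρ_c h = (ρ_m − ρ_c) r gives r = h ρ_c/(ρ_m − ρ_c), so h (1 + ρ_c/(ρ_m − ρ_c)) = Δ, i.e. h = Δ (ρ_m − ρ_c)/ρ_m.
h = 15.2 km × 0.599/3.264 = 2.79 km.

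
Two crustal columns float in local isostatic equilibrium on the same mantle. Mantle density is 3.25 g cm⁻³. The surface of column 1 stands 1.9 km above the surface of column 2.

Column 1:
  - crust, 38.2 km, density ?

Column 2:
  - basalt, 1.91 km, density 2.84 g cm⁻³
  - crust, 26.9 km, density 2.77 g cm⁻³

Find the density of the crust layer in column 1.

Take the compensation level at the base of the deeper column (depth z_c below the surface of column 1) and equate Σ ρ_i t_i down to z_c; mantle fills any gap and the z_c terms cancel.
Column 1: 38.2×ρ + (z_c − 38.2)×3.25
Column 2: 1.9×0 + 1.91×2.84 + 26.9×2.77 + (z_c − 1.9 − 28.81)×3.25
The z_c×3.25 term appears on both sides and cancels. Collect the known terms of each column as K = Σ(ρt)_known − 3.25 × (depth of known layers): K_1 = 0 − 3.25×38.2 = −124.15; K_2 = 79.9374 − 3.25×(1.9 + 28.81) = −19.8701.
Balance: K_1 + 38.2×ρ = K_2, so ρ = (K_2 − K_1)/38.2 = 104.28/38.2 = 2.73 g cm⁻³.

2.73 g cm⁻³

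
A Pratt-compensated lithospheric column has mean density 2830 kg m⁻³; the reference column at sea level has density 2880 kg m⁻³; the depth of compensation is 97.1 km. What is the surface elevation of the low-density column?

ρ_ref D = ρ (D + h) → h = D (ρ_ref − ρ)/ρ.
h = 97.1 km × (2880 − 2830)/2830 = 1.72 km.

1.72 km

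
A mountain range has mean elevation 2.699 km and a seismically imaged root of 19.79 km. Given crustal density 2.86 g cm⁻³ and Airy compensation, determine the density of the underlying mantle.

3.25 g cm⁻³

Airy balance: ρ_c h = (ρ_m − ρ_c) r → ρ_m = ρ_c (1 + h/r).
ρ_m = 2.86 × (1 + 2.699 km/19.79 km) = 3.25 g cm⁻³.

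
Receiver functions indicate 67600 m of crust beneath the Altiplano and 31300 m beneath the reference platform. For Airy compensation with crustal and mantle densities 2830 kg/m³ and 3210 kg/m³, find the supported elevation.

Excess crust Δ = 67600 m − 31300 m = 36300 m, split between elevation h and root r with h + r = Δ.
Airy balance ρ_c h = (ρ_m − ρ_c) r gives r = h ρ_c/(ρ_m − ρ_c), so h (1 + ρ_c/(ρ_m − ρ_c)) = Δ, i.e. h = Δ (ρ_m − ρ_c)/ρ_m.
h = 36300 m × 380/3210 = 4300 m.

4300 m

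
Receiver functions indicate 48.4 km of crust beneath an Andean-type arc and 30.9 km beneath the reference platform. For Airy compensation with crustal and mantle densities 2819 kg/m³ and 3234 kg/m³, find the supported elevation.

2.25 km

Excess crust Δ = 48.4 km − 30.9 km = 17.5 km, split between elevation h and root r with h + r = Δ.
Airy balance ρ_c h = (ρ_m − ρ_c) r gives r = h ρ_c/(ρ_m − ρ_c), so h (1 + ρ_c/(ρ_m − ρ_c)) = Δ, i.e. h = Δ (ρ_m − ρ_c)/ρ_m.
h = 17.5 km × 415/3234 = 2.25 km.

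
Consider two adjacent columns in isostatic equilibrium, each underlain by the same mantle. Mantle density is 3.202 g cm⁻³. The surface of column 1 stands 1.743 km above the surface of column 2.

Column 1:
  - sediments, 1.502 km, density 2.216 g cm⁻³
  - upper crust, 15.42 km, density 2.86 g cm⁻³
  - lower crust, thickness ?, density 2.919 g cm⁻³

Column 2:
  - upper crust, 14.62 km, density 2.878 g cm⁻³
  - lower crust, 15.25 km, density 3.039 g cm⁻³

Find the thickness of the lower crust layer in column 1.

21.4 km

Take the compensation level at the base of the deeper column (depth z_c below the surface of column 1) and equate Σ ρ_i t_i down to z_c; mantle fills any gap and the z_c terms cancel.
Column 1: 1.502×2.216 + 15.42×2.86 + x×2.919 + (z_c − 16.922 − x)×3.202
Column 2: 1.743×0 + 14.62×2.878 + 15.25×3.039 + (z_c − 1.743 − 29.87)×3.202
The z_c×3.202 term appears on both sides and cancels. Collect the known terms of each column as K = Σ(ρt)_known − 3.202 × (depth of known layers): K_1 = 47.429632 − 3.202×16.922 = −6.754612; K_2 = 88.42111 − 3.202×(1.743 + 29.87) = −12.803716.
Balance: K_1 − x×(3.202 − 2.919) = K_2, so x = (K_1 − K_2)/(3.202 − 2.919) = 6.0491/0.283 = 21.4 km.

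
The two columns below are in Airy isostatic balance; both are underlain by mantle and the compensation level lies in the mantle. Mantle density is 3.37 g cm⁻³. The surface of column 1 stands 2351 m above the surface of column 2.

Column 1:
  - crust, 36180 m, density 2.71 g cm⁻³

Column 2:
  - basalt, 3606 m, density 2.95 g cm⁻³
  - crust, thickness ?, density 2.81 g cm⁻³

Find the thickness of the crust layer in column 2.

Take the compensation level at the base of the deeper column (depth z_c below the surface of column 1) and equate Σ ρ_i t_i down to z_c; mantle fills any gap and the z_c terms cancel.
Column 1: 36180×2.71 + (z_c − 36180)×3.37
Column 2: 2351×0 + 3606×2.95 + x×2.81 + (z_c − 2351 − 3606 − x)×3.37
The z_c×3.37 term appears on both sides and cancels. Collect the known terms of each column as K = Σ(ρt)_known − 3.37 × (depth of known layers): K_1 = 98047.8 − 3.37×36180 = −23878.8; K_2 = 10637.7 − 3.37×(2351 + 3606) = −9437.39.
Balance: K_1 = K_2 − x×(3.37 − 2.81), so x = (K_2 − K_1)/(3.37 − 2.81) = 14441.4/0.56 = 25800 m.

25800 m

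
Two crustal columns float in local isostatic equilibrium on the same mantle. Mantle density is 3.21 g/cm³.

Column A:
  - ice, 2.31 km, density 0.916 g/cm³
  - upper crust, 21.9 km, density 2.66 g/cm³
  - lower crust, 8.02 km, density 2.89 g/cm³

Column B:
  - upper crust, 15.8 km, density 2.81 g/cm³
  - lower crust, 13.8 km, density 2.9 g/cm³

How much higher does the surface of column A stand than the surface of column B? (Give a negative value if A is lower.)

For any compensation level in the mantle, the mantle terms cancel and isostasy reduces to e = (Σt_A − Σt_B) − (Σ(ρt)_A − Σ(ρt)_B) / ρ_m.
Σt_A = 32.23 km; Σt_B = 29.6 km; Σ(ρt)_A = 83.54776; Σ(ρt)_B = 84.418 (in km·g/cm³).
e = (32.23 − 29.6) − (83.54776 − 84.418) / 3.21 = 2.9 km.

2.9 km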